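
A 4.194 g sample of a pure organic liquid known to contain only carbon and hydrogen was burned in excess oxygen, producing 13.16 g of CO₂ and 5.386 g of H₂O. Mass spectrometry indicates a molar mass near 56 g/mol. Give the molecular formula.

mol C = 13.16 g CO₂ ÷ 44.009 g/mol = 0.29903 mol
mol H = 2 × 5.386 g H₂O ÷ 18.015 g/mol = 0.59795 mol
Divide by the smallest (0.29903 mol): C 1.000, H 2.000
Empirical formula: CH2
Empirical-formula mass = 14.03 g/mol; 56 ÷ 14.03 ≈ 4, so the molecular formula is C4H8.

C4H8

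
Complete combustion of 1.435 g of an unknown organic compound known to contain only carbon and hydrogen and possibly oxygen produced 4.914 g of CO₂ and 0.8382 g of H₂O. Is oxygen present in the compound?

mol C = 4.914 g CO₂ ÷ 44.009 g/mol = 0.11166 mol
mol H = 2 × 0.8382 g H₂O ÷ 18.015 g/mol = 0.093056 mol
C and H together account for 1.4349 g — essentially the entire 1.435 g sample — so the compound contains no oxygen.

no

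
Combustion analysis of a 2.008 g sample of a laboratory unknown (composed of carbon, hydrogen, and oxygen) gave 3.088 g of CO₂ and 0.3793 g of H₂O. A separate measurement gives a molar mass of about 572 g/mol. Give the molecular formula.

C20H12O20

mol C = 3.088 g CO₂ ÷ 44.009 g/mol = 0.070167 mol
mol H = 2 × 0.3793 g H₂O ÷ 18.015 g/mol = 0.042109 mol
mass O = 2.008 − (0.84278 + 0.042446) = 1.1228 g → mol O = 1.1228 ÷ 15.999 = 0.070178 mol
Divide by the smallest (0.042109 mol): C 1.666, H 1.000, O 1.667
Multiplying each by 3 gives whole numbers: C 5.00, H 3.00, O 5.00
Empirical formula: C5H3O5
Empirical-formula mass = 143.07 g/mol; 572 ÷ 143.07 ≈ 4, so the molecular formula is C20H12O20.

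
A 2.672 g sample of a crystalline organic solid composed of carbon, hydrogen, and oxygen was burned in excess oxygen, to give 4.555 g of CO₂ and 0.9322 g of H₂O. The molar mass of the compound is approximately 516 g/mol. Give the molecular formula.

mol C = 4.555 g CO₂ ÷ 44.009 g/mol = 0.10350 mol
mol H = 2 × 0.9322 g H₂O ÷ 18.015 g/mol = 0.10349 mol
mass O = 2.672 − (1.2432 + 0.10432) = 1.3245 g → mol O = 1.3245 ÷ 15.999 = 0.082788 mol
Divide by the smallest (0.082788 mol): C 1.250, H 1.250, O 1.000
Multiplying each by 4 gives whole numbers: C 5.00, H 5.00, O 4.00
Empirical formula: C5H5O4
Empirical-formula mass = 129.09 g/mol; 516 ÷ 129.09 ≈ 4, so the molecular formula is C20H20O16.

C20H20O16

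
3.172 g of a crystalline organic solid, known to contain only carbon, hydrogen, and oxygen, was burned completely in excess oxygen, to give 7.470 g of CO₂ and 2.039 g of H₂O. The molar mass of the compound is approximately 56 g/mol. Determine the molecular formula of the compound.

mol C = 7.470 g CO₂ ÷ 44.009 g/mol = 0.16974 mol
mol H = 2 × 2.039 g H₂O ÷ 18.015 g/mol = 0.22637 mol
mass O = 3.172 − (2.0387 + 0.22818) = 0.90510 g → mol O = 0.90510 ÷ 15.999 = 0.056572 mol
Divide by the smallest (0.056572 mol): C 3.000, H 4.001, O 1.000
Empirical formula: C3H4O
Empirical-formula mass = 56.06 g/mol; 56 ÷ 56.06 ≈ 1, so the molecular formula is C3H4O.

C3H4O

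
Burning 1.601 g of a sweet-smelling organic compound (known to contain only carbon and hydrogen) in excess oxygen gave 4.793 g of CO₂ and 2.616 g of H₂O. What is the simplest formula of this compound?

mol C = 4.793 g CO₂ ÷ 44.009 g/mol = 0.10891 mol
mol H = 2 × 2.616 g H₂O ÷ 18.015 g/mol = 0.29042 mol
Divide by the smallest (0.10891 mol): C 1.000, H 2.667
Multiplying each by 3 gives whole numbers: C 3.00, H 8.00

C3H8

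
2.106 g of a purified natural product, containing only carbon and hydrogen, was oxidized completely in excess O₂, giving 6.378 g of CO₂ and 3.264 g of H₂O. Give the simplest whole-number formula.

C2H5

mol C = 6.378 g CO₂ ÷ 44.009 g/mol = 0.14492 mol
mol H = 2 × 3.264 g H₂O ÷ 18.015 g/mol = 0.36236 mol
Divide by the smallest (0.14492 mol): C 1.000, H 2.500
Multiplying each by 2 gives whole numbers: C 2.00, H 5.00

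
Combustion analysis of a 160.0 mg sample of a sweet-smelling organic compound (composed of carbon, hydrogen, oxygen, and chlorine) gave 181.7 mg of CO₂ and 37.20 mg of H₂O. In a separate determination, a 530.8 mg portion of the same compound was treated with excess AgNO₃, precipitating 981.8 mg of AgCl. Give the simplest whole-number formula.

C2H2ClO

mol C = 0.1817 g CO₂ ÷ 44.009 g/mol = 0.0041287 mol
mol H = 2 × 0.03720 g H₂O ÷ 18.015 g/mol = 0.0041299 mol
From the AgCl data: mol Cl per gram of compound = (0.9818 ÷ 143.318) ÷ 0.5308 = 0.012906 mol/g, so in the 0.1600 g combustion sample mol Cl = 0.0020650 mol
mass O = 0.1600 − (0.049590 + 0.0041629 + 0.073203) = 0.033044 g → mol O = 0.033044 ÷ 15.999 = 0.0020654 mol
Divide by the smallest (0.0020650 mol): C 1.999, H 2.000, Cl 1.000, O 1.000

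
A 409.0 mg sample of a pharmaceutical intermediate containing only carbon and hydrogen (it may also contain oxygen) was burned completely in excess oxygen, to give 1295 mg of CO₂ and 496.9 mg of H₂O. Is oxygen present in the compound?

mol C = 1.295 g CO₂ ÷ 44.009 g/mol = 0.029426 mol
mol H = 2 × 0.4969 g H₂O ÷ 18.015 g/mol = 0.055165 mol
C and H together account for 0.40904 g — essentially the entire 0.4090 g sample — so the compound contains no oxygen.

no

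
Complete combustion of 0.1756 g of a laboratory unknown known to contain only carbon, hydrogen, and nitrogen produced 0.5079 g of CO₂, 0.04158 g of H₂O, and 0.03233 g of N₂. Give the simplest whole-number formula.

C5H2N

mol C = 0.5079 g CO₂ ÷ 44.009 g/mol = 0.011541 mol
mol H = 2 × 0.04158 g H₂O ÷ 18.015 g/mol = 0.0046162 mol
mol N = 2 × 0.03233 g N₂ ÷ 28.014 g/mol = 0.0023081 mol
Divide by the smallest (0.0023081 mol): C 5.000, H 2.000, N 1.000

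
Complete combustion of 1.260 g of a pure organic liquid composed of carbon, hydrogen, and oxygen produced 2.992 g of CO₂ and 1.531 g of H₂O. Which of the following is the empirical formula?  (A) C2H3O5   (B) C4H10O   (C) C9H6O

mol C = 2.992 g CO₂ ÷ 44.009 g/mol = 0.067986 mol
mol H = 2 × 1.531 g H₂O ÷ 18.015 g/mol = 0.16997 mol
mass O = 1.260 − (0.81658 + 0.17133) = 0.27209 g → mol O = 0.27209 ÷ 15.999 = 0.017007 mol
Divide by the smallest (0.017007 mol): C 3.998, H 9.994, O 1.000

(B) C4H10O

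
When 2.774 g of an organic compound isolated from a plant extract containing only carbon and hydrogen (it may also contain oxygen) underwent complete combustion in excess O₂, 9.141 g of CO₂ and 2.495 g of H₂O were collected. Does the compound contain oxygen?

mol C = 9.141 g CO₂ ÷ 44.009 g/mol = 0.20771 mol
mol H = 2 × 2.495 g H₂O ÷ 18.015 g/mol = 0.27699 mol
C and H together account for 2.7740 g — essentially the entire 2.774 g sample — so the compound contains no oxygen.

no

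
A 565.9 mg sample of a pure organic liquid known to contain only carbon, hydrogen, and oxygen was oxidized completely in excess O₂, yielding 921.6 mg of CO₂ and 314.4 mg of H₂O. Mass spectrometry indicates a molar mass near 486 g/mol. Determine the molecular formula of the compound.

mol C = 0.9216 g CO₂ ÷ 44.009 g/mol = 0.020941 mol
mol H = 2 × 0.3144 g H₂O ÷ 18.015 g/mol = 0.034904 mol
mass O = 0.5659 − (0.25152 + 0.035183) = 0.27919 g → mol O = 0.27919 ÷ 15.999 = 0.017451 mol
Divide by the smallest (0.017451 mol): C 1.200, H 2.000, O 1.000
Multiplying each by 5 gives whole numbers: C 6.00, H 10.00, O 5.00
Empirical formula: C6H10O5
Empirical-formula mass = 162.14 g/mol; 486 ÷ 162.14 ≈ 3, so the molecular formula is C18H30O15.

C18H30O15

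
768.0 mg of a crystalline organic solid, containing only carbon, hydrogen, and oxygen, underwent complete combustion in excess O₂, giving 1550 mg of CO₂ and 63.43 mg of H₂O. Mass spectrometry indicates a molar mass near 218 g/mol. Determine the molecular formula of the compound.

mol C = 1.550 g CO₂ ÷ 44.009 g/mol = 0.035220 mol
mol H = 2 × 0.06343 g H₂O ÷ 18.015 g/mol = 0.0070419 mol
mass O = 0.7680 − (0.42303 + 0.0070982) = 0.33787 g → mol O = 0.33787 ÷ 15.999 = 0.021118 mol
Divide by the smallest (0.0070419 mol): C 5.001, H 1.000, O 2.999
Empirical formula: C5HO3
Empirical-formula mass = 109.06 g/mol; 218 ÷ 109.06 ≈ 2, so the molecular formula is C10H2O6.

C10H2O6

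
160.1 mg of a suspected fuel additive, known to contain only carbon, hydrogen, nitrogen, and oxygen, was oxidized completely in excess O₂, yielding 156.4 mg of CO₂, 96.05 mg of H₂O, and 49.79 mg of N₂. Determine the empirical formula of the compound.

mol C = 0.1564 g CO₂ ÷ 44.009 g/mol = 0.0035538 mol
mol H = 2 × 0.09605 g H₂O ÷ 18.015 g/mol = 0.010663 mol
mol N = 2 × 0.04979 g N₂ ÷ 28.014 g/mol = 0.0035547 mol
mass O = 0.1601 − (0.042685 + 0.010749 + 0.049790) = 0.056876 g → mol O = 0.056876 ÷ 15.999 = 0.0035550 mol
Divide by the smallest (0.0035538 mol): C 1.000, H 3.001, N 1.000, O 1.000

CH3NO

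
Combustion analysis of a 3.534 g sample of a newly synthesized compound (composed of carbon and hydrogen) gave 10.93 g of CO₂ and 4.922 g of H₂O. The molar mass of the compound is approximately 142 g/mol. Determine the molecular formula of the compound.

mol C = 10.93 g CO₂ ÷ 44.009 g/mol = 0.24836 mol
mol H = 2 × 4.922 g H₂O ÷ 18.015 g/mol = 0.54643 mol
Divide by the smallest (0.24836 mol): C 1.000, H 2.200
Multiplying each by 5 gives whole numbers: C 5.00, H 11.00
Empirical formula: C5H11
Empirical-formula mass = 71.14 g/mol; 142 ÷ 71.14 ≈ 2, so the molecular formula is C10H22.

C10H22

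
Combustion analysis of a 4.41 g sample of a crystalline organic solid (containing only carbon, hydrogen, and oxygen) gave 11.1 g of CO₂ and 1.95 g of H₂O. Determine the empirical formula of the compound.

C7H6O2

mol C = 11.1 g CO₂ ÷ 44.009 g/mol = 0.2522 mol
mol H = 2 × 1.95 g H₂O ÷ 18.015 g/mol = 0.2165 mol
mass O = 4.41 − (3.029 + 0.2182) = 1.162 g → mol O = 1.162 ÷ 15.999 = 0.07265 mol
Divide by the smallest (0.07265 mol): C 3.472, H 2.980, O 1.000
Multiplying each by 2 gives whole numbers: C 6.94, H 5.96, O 2.00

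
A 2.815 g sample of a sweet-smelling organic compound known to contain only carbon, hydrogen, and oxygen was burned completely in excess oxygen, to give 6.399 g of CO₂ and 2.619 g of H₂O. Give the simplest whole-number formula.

mol C = 6.399 g CO₂ ÷ 44.009 g/mol = 0.14540 mol
mol H = 2 × 2.619 g H₂O ÷ 18.015 g/mol = 0.29076 mol
mass O = 2.815 − (1.7464 + 0.29308) = 0.77549 g → mol O = 0.77549 ÷ 15.999 = 0.048471 mol
Divide by the smallest (0.048471 mol): C 3.000, H 5.999, O 1.000

C3H6O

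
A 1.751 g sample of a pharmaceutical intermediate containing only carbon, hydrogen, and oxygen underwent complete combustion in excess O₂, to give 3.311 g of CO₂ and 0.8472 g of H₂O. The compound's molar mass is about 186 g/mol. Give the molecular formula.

C8H10O5

mol C = 3.311 g CO₂ ÷ 44.009 g/mol = 0.075235 mol
mol H = 2 × 0.8472 g H₂O ÷ 18.015 g/mol = 0.094055 mol
mass O = 1.751 − (0.90364 + 0.094807) = 0.75255 g → mol O = 0.75255 ÷ 15.999 = 0.047037 mol
Divide by the smallest (0.047037 mol): C 1.599, H 2.000, O 1.000
Multiplying each by 5 gives whole numbers: C 8.00, H 10.00, O 5.00
Empirical formula: C8H10O5
Empirical-formula mass = 186.16 g/mol; 186 ÷ 186.16 ≈ 1, so the molecular formula is C8H10O5.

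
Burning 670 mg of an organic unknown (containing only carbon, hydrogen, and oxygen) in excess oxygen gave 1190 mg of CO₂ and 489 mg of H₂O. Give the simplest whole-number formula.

C3H6O2

mol C = 1.19 g CO₂ ÷ 44.009 g/mol = 0.02704 mol
mol H = 2 × 0.489 g H₂O ÷ 18.015 g/mol = 0.05429 mol
mass O = 0.670 − (0.3248 + 0.05472) = 0.2905 g → mol O = 0.2905 ÷ 15.999 = 0.01816 mol
Divide by the smallest (0.01816 mol): C 1.489, H 2.990, O 1.000
Multiplying each by 2 gives whole numbers: C 2.98, H 5.98, O 2.00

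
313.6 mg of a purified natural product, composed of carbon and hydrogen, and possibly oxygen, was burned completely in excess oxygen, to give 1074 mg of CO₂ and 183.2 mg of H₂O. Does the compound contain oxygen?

mol C = 1.074 g CO₂ ÷ 44.009 g/mol = 0.024404 mol
mol H = 2 × 0.1832 g H₂O ÷ 18.015 g/mol = 0.020339 mol
C and H together account for 0.31362 g — essentially the entire 0.3136 g sample — so the compound contains no oxygen.

no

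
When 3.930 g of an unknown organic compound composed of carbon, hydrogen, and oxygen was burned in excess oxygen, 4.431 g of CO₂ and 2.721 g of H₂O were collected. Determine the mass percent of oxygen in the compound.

61.48%

mol C = 4.431 g CO₂ ÷ 44.009 g/mol = 0.10068 mol
mol H = 2 × 2.721 g H₂O ÷ 18.015 g/mol = 0.30208 mol
mass O = 3.930 − (1.2093 + 0.30450) = 2.4162 g → mol O = 2.4162 ÷ 15.999 = 0.15102 mol
mass % O = 2.4162 g ÷ 3.930 g × 100%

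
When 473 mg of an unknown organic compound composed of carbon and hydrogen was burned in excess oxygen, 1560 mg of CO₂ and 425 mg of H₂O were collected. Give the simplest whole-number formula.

C3H4

mol C = 1.56 g CO₂ ÷ 44.009 g/mol = 0.03545 mol
mol H = 2 × 0.425 g H₂O ÷ 18.015 g/mol = 0.04718 mol
Divide by the smallest (0.03545 mol): C 1.000, H 1.331
Multiplying each by 3 gives whole numbers: C 3.00, H 3.99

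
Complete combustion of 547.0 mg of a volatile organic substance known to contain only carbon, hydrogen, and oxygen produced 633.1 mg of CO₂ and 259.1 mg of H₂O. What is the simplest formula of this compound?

mol C = 0.6331 g CO₂ ÷ 44.009 g/mol = 0.014386 mol
mol H = 2 × 0.2591 g H₂O ÷ 18.015 g/mol = 0.028765 mol
mass O = 0.5470 − (0.17279 + 0.028995) = 0.34522 g → mol O = 0.34522 ÷ 15.999 = 0.021577 mol
Divide by the smallest (0.014386 mol): C 1.000, H 2.000, O 1.500
Multiplying each by 2 gives whole numbers: C 2.00, H 4.00, O 3.00

C2H4O3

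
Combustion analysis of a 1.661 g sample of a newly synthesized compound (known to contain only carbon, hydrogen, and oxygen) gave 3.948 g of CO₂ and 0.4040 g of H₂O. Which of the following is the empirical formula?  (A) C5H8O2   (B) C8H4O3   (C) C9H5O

mol C = 3.948 g CO₂ ÷ 44.009 g/mol = 0.089709 mol
mol H = 2 × 0.4040 g H₂O ÷ 18.015 g/mol = 0.044852 mol
mass O = 1.661 − (1.0775 + 0.045210) = 0.53830 g → mol O = 0.53830 ÷ 15.999 = 0.033646 mol
Divide by the smallest (0.033646 mol): C 2.666, H 1.333, O 1.000
Multiplying each by 3 gives whole numbers: C 8.00, H 4.00, O 3.00

(B) C8H4O3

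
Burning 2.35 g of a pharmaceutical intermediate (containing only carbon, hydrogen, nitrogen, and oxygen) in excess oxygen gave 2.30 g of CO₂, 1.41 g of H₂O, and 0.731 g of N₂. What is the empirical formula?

mol C = 2.30 g CO₂ ÷ 44.009 g/mol = 0.05226 mol
mol H = 2 × 1.41 g H₂O ÷ 18.015 g/mol = 0.1565 mol
mol N = 2 × 0.731 g N₂ ÷ 28.014 g/mol = 0.05219 mol
mass O = 2.35 − (0.6277 + 0.1578 + 0.7310) = 0.8335 g → mol O = 0.8335 ÷ 15.999 = 0.05210 mol
Divide by the smallest (0.05210 mol): C 1.003, H 3.005, N 1.002, O 1.000

CH3NO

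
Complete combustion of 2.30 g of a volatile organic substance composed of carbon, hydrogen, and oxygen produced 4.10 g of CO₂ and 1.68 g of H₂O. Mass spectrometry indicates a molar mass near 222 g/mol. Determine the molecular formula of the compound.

mol C = 4.10 g CO₂ ÷ 44.009 g/mol = 0.09316 mol
mol H = 2 × 1.68 g H₂O ÷ 18.015 g/mol = 0.1865 mol
mass O = 2.30 − (1.119 + 0.1880) = 0.9930 g → mol O = 0.9930 ÷ 15.999 = 0.06207 mol
Divide by the smallest (0.06207 mol): C 1.501, H 3.005, O 1.000
Multiplying each by 2 gives whole numbers: C 3.00, H 6.01, O 2.00
Empirical formula: C3H6O2
Empirical-formula mass = 74.08 g/mol; 222 ÷ 74.08 ≈ 3, so the molecular formula is C9H18O6.

C9H18O6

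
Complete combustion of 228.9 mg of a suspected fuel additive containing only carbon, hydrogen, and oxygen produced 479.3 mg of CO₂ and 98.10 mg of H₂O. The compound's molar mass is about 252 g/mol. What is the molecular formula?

C12H12O6

mol C = 0.4793 g CO₂ ÷ 44.009 g/mol = 0.010891 mol
mol H = 2 × 0.09810 g H₂O ÷ 18.015 g/mol = 0.010891 mol
mass O = 0.2289 − (0.13081 + 0.010978) = 0.087111 g → mol O = 0.087111 ÷ 15.999 = 0.0054448 mol
Divide by the smallest (0.0054448 mol): C 2.000, H 2.000, O 1.000
Empirical formula: C2H2O
Empirical-formula mass = 42.04 g/mol; 252 ÷ 42.04 ≈ 6, so the molecular formula is C12H12O6.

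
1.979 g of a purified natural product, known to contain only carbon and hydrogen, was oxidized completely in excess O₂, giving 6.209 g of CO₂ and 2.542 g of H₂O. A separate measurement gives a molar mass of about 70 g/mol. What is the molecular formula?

mol C = 6.209 g CO₂ ÷ 44.009 g/mol = 0.14108 mol
mol H = 2 × 2.542 g H₂O ÷ 18.015 g/mol = 0.28221 mol
Divide by the smallest (0.14108 mol): C 1.000, H 2.000
Empirical formula: CH2
Empirical-formula mass = 14.03 g/mol; 70 ÷ 14.03 ≈ 5, so the molecular formula is C5H10.

C5H10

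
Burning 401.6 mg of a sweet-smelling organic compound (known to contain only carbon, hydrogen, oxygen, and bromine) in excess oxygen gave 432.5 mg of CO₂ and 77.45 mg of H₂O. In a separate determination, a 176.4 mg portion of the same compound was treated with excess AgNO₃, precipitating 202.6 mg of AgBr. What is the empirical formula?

C8H7Br2O4

mol C = 0.4325 g CO₂ ÷ 44.009 g/mol = 0.0098275 mol
mol H = 2 × 0.07745 g H₂O ÷ 18.015 g/mol = 0.0085984 mol
From the AgBr data: mol Br per gram of compound = (0.2026 ÷ 187.772) ÷ 0.1764 = 0.0061166 mol/g, so in the 0.4016 g combustion sample mol Br = 0.0024564 mol
mass O = 0.4016 − (0.11804 + 0.0086672 + 0.19628) = 0.078616 g → mol O = 0.078616 ÷ 15.999 = 0.0049138 mol
Divide by the smallest (0.0024564 mol): C 4.001, H 3.500, Br 1.000, O 2.000
Multiplying each by 2 gives whole numbers: C 8.00, H 7.00, Br 2.00, O 4.00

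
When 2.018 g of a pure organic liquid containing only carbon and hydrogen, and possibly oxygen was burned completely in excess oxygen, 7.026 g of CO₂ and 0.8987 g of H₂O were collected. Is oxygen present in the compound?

mol C = 7.026 g CO₂ ÷ 44.009 g/mol = 0.15965 mol
mol H = 2 × 0.8987 g H₂O ÷ 18.015 g/mol = 0.099772 mol
C and H together account for 2.0181 g — essentially the entire 2.018 g sample — so the compound contains no oxygen.

no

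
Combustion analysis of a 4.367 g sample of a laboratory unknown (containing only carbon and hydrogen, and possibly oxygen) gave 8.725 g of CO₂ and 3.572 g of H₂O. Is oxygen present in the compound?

yes

mol C = 8.725 g CO₂ ÷ 44.009 g/mol = 0.19825 mol
mol H = 2 × 3.572 g H₂O ÷ 18.015 g/mol = 0.39656 mol
C and H account for only 2.7810 g of the 4.367 g sample; the remaining 1.5860 g must be oxygen.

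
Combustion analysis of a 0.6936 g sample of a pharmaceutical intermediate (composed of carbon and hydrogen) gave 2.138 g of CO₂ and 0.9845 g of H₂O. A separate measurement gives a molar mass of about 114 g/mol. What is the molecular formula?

mol C = 2.138 g CO₂ ÷ 44.009 g/mol = 0.048581 mol
mol H = 2 × 0.9845 g H₂O ÷ 18.015 g/mol = 0.10930 mol
Divide by the smallest (0.048581 mol): C 1.000, H 2.250
Multiplying each by 4 gives whole numbers: C 4.00, H 9.00
Empirical formula: C4H9
Empirical-formula mass = 57.12 g/mol; 114 ÷ 57.12 ≈ 2, so the molecular formula is C8H18.

C8H18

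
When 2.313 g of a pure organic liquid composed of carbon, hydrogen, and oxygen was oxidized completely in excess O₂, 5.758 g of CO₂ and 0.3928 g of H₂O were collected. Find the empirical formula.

mol C = 5.758 g CO₂ ÷ 44.009 g/mol = 0.13084 mol
mol H = 2 × 0.3928 g H₂O ÷ 18.015 g/mol = 0.043608 mol
mass O = 2.313 − (1.5715 + 0.043957) = 0.69756 g → mol O = 0.69756 ÷ 15.999 = 0.043600 mol
Divide by the smallest (0.043600 mol): C 3.001, H 1.000, O 1.000

C3HO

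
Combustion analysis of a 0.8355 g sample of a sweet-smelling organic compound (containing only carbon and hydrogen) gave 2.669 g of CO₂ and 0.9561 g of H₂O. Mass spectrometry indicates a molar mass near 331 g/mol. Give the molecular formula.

mol C = 2.669 g CO₂ ÷ 44.009 g/mol = 0.060647 mol
mol H = 2 × 0.9561 g H₂O ÷ 18.015 g/mol = 0.10614 mol
Divide by the smallest (0.060647 mol): C 1.000, H 1.750
Multiplying each by 4 gives whole numbers: C 4.00, H 7.00
Empirical formula: C4H7
Empirical-formula mass = 55.10 g/mol; 331 ÷ 55.10 ≈ 6, so the molecular formula is C24H42.

C24H42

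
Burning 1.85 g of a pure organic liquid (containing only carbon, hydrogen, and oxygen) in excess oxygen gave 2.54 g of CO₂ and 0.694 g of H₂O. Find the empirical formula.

mol C = 2.54 g CO₂ ÷ 44.009 g/mol = 0.05772 mol
mol H = 2 × 0.694 g H₂O ÷ 18.015 g/mol = 0.07705 mol
mass O = 1.85 − (0.6932 + 0.07766) = 1.079 g → mol O = 1.079 ÷ 15.999 = 0.06745 mol
Divide by the smallest (0.05772 mol): C 1.000, H 1.335, O 1.169
Multiplying each by 6 gives whole numbers: C 6.00, H 8.01, O 7.01

C6H8O7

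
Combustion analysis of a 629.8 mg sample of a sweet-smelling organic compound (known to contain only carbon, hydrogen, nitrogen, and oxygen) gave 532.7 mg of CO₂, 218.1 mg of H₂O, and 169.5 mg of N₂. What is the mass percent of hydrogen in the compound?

3.88%

mol C = 0.5327 g CO₂ ÷ 44.009 g/mol = 0.012104 mol
mol H = 2 × 0.2181 g H₂O ÷ 18.015 g/mol = 0.024213 mol
mol N = 2 × 0.1695 g N₂ ÷ 28.014 g/mol = 0.012101 mol
mass O = 0.6298 − (0.14539 + 0.024407 + 0.16950) = 0.29051 g → mol O = 0.29051 ÷ 15.999 = 0.018158 mol
mass % H = 0.024407 g ÷ 0.6298 g × 100%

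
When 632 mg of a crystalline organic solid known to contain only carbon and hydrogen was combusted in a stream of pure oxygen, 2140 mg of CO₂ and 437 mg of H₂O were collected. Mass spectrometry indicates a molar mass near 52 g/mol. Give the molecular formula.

C4H4

mol C = 2.14 g CO₂ ÷ 44.009 g/mol = 0.04863 mol
mol H = 2 × 0.437 g H₂O ÷ 18.015 g/mol = 0.04852 mol
Divide by the smallest (0.04852 mol): C 1.002, H 1.000
Empirical formula: CH
Empirical-formula mass = 13.02 g/mol; 52 ÷ 13.02 ≈ 4, so the molecular formula is C4H4.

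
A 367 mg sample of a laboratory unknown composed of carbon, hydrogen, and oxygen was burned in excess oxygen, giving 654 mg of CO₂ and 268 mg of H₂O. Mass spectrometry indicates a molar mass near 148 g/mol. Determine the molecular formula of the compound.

C6H12O4

mol C = 0.654 g CO₂ ÷ 44.009 g/mol = 0.01486 mol
mol H = 2 × 0.268 g H₂O ÷ 18.015 g/mol = 0.02975 mol
mass O = 0.367 − (0.1785 + 0.02999) = 0.1585 g → mol O = 0.1585 ÷ 15.999 = 0.009908 mol
Divide by the smallest (0.009908 mol): C 1.500, H 3.003, O 1.000
Multiplying each by 2 gives whole numbers: C 3.00, H 6.01, O 2.00
Empirical formula: C3H6O2
Empirical-formula mass = 74.08 g/mol; 148 ÷ 74.08 ≈ 2, so the molecular formula is C6H12O4.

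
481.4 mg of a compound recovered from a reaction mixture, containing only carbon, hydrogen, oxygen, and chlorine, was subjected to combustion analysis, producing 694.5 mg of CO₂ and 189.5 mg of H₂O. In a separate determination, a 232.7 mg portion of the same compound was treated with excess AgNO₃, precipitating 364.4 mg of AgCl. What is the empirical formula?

C3H4ClO

mol C = 0.6945 g CO₂ ÷ 44.009 g/mol = 0.015781 mol
mol H = 2 × 0.1895 g H₂O ÷ 18.015 g/mol = 0.021038 mol
From the AgCl data: mol Cl per gram of compound = (0.3644 ÷ 143.318) ÷ 0.2327 = 0.010927 mol/g, so in the 0.4814 g combustion sample mol Cl = 0.0052600 mol
mass O = 0.4814 − (0.18954 + 0.021206 + 0.18647) = 0.084182 g → mol O = 0.084182 ÷ 15.999 = 0.0052617 mol
Divide by the smallest (0.0052600 mol): C 3.000, H 4.000, Cl 1.000, O 1.000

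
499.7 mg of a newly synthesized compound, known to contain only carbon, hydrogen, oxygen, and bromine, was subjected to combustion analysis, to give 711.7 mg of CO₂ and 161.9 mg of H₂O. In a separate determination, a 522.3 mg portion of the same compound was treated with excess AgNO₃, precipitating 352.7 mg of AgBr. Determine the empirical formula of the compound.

mol C = 0.7117 g CO₂ ÷ 44.009 g/mol = 0.016172 mol
mol H = 2 × 0.1619 g H₂O ÷ 18.015 g/mol = 0.017974 mol
From the AgBr data: mol Br per gram of compound = (0.3527 ÷ 187.772) ÷ 0.5223 = 0.0035963 mol/g, so in the 0.4997 g combustion sample mol Br = 0.0017971 mol
mass O = 0.4997 − (0.19424 + 0.018118 + 0.14359) = 0.14375 g → mol O = 0.14375 ÷ 15.999 = 0.0089850 mol
Divide by the smallest (0.0017971 mol): C 8.999, H 10.002, Br 1.000, O 5.000

C9H10BrO5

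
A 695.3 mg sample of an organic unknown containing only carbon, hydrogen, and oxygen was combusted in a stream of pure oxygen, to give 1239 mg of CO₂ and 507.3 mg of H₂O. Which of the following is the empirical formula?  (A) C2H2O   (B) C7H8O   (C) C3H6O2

(C) C3H6O2

mol C = 1.239 g CO₂ ÷ 44.009 g/mol = 0.028153 mol
mol H = 2 × 0.5073 g H₂O ÷ 18.015 g/mol = 0.056320 mol
mass O = 0.6953 − (0.33815 + 0.056770) = 0.30038 g → mol O = 0.30038 ÷ 15.999 = 0.018775 mol
Divide by the smallest (0.018775 mol): C 1.500, H 3.000, O 1.000
Multiplying each by 2 gives whole numbers: C 3.00, H 6.00, O 2.00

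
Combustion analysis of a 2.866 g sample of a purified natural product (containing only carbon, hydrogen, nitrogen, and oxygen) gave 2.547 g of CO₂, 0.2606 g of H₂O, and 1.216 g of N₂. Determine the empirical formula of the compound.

mol C = 2.547 g CO₂ ÷ 44.009 g/mol = 0.057875 mol
mol H = 2 × 0.2606 g H₂O ÷ 18.015 g/mol = 0.028931 mol
mol N = 2 × 1.216 g N₂ ÷ 28.014 g/mol = 0.086814 mol
mass O = 2.866 − (0.69513 + 0.029163 + 1.2160) = 0.92571 g → mol O = 0.92571 ÷ 15.999 = 0.057860 mol
Divide by the smallest (0.028931 mol): C 2.000, H 1.000, N 3.001, O 2.000

C2HN3O2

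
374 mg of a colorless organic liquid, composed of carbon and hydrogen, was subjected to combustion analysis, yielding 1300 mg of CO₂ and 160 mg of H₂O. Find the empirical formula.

C5H3

mol C = 1.30 g CO₂ ÷ 44.009 g/mol = 0.02954 mol
mol H = 2 × 0.160 g H₂O ÷ 18.015 g/mol = 0.01776 mol
Divide by the smallest (0.01776 mol): C 1.663, H 1.000
Multiplying each by 3 gives whole numbers: C 4.99, H 3.00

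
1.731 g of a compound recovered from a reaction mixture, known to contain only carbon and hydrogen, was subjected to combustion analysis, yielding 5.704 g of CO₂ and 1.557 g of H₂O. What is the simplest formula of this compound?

C3H4

mol C = 5.704 g CO₂ ÷ 44.009 g/mol = 0.12961 mol
mol H = 2 × 1.557 g H₂O ÷ 18.015 g/mol = 0.17286 mol
Divide by the smallest (0.12961 mol): C 1.000, H 1.334
Multiplying each by 3 gives whole numbers: C 3.00, H 4.00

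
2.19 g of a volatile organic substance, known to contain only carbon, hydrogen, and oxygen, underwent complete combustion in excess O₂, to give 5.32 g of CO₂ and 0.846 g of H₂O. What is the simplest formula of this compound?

mol C = 5.32 g CO₂ ÷ 44.009 g/mol = 0.1209 mol
mol H = 2 × 0.846 g H₂O ÷ 18.015 g/mol = 0.09392 mol
mass O = 2.19 − (1.452 + 0.09467) = 0.6434 g → mol O = 0.6434 ÷ 15.999 = 0.04021 mol
Divide by the smallest (0.04021 mol): C 3.006, H 2.336, O 1.000
Multiplying each by 3 gives whole numbers: C 9.02, H 7.01, O 3.00

C9H7O3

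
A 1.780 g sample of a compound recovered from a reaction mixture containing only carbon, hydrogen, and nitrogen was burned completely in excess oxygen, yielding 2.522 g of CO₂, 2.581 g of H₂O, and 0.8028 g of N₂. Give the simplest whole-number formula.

mol C = 2.522 g CO₂ ÷ 44.009 g/mol = 0.057306 mol
mol H = 2 × 2.581 g H₂O ÷ 18.015 g/mol = 0.28654 mol
mol N = 2 × 0.8028 g N₂ ÷ 28.014 g/mol = 0.057314 mol
Divide by the smallest (0.057306 mol): C 1.000, H 5.000, N 1.000

CH5N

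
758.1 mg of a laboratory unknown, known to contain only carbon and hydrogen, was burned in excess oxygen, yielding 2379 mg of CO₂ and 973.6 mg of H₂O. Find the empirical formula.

CH2

mol C = 2.379 g CO₂ ÷ 44.009 g/mol = 0.054057 mol
mol H = 2 × 0.9736 g H₂O ÷ 18.015 g/mol = 0.10809 mol
Divide by the smallest (0.054057 mol): C 1.000, H 2.000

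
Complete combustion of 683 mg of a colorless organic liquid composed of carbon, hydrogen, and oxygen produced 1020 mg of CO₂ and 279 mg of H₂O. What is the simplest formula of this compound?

mol C = 1.02 g CO₂ ÷ 44.009 g/mol = 0.02318 mol
mol H = 2 × 0.279 g H₂O ÷ 18.015 g/mol = 0.03097 mol
mass O = 0.683 − (0.2784 + 0.03122) = 0.3734 g → mol O = 0.3734 ÷ 15.999 = 0.02334 mol
Divide by the smallest (0.02318 mol): C 1.000, H 1.336, O 1.007
Multiplying each by 3 gives whole numbers: C 3.00, H 4.01, O 3.02

C3H4O3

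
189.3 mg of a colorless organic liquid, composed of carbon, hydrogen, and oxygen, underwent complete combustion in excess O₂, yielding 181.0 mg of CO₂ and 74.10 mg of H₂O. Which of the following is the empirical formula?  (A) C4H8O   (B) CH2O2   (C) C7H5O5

(B) CH2O2

mol C = 0.1810 g CO₂ ÷ 44.009 g/mol = 0.0041128 mol
mol H = 2 × 0.07410 g H₂O ÷ 18.015 g/mol = 0.0082265 mol
mass O = 0.1893 − (0.049399 + 0.0082923) = 0.13161 g → mol O = 0.13161 ÷ 15.999 = 0.0082261 mol
Divide by the smallest (0.0041128 mol): C 1.000, H 2.000, O 2.000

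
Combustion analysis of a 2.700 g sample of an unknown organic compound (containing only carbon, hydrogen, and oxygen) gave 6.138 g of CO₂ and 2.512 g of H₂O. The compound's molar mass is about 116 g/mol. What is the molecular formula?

C6H12O2

mol C = 6.138 g CO₂ ÷ 44.009 g/mol = 0.13947 mol
mol H = 2 × 2.512 g H₂O ÷ 18.015 g/mol = 0.27888 mol
mass O = 2.700 − (1.6752 + 0.28111) = 0.74370 g → mol O = 0.74370 ÷ 15.999 = 0.046484 mol
Divide by the smallest (0.046484 mol): C 3.000, H 5.999, O 1.000
Empirical formula: C3H6O
Empirical-formula mass = 58.08 g/mol; 116 ÷ 58.08 ≈ 2, so the molecular formula is C6H12O2.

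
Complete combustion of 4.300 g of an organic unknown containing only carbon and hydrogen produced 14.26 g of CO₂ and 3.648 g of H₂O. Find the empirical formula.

mol C = 14.26 g CO₂ ÷ 44.009 g/mol = 0.32402 mol
mol H = 2 × 3.648 g H₂O ÷ 18.015 g/mol = 0.40500 mol
Divide by the smallest (0.32402 mol): C 1.000, H 1.250
Multiplying each by 4 gives whole numbers: C 4.00, H 5.00

C4H5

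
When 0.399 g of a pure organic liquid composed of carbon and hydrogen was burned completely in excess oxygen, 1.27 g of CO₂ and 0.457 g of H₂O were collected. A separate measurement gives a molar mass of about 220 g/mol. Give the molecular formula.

mol C = 1.27 g CO₂ ÷ 44.009 g/mol = 0.02886 mol
mol H = 2 × 0.457 g H₂O ÷ 18.015 g/mol = 0.05074 mol
Divide by the smallest (0.02886 mol): C 1.000, H 1.758
Multiplying each by 4 gives whole numbers: C 4.00, H 7.03
Empirical formula: C4H7
Empirical-formula mass = 55.10 g/mol; 220 ÷ 55.10 ≈ 4, so the molecular formula is C16H28.

C16H28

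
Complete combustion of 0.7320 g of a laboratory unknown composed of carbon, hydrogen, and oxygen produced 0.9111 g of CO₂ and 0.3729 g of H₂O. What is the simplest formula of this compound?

C3H6O4

mol C = 0.9111 g CO₂ ÷ 44.009 g/mol = 0.020703 mol
mol H = 2 × 0.3729 g H₂O ÷ 18.015 g/mol = 0.041399 mol
mass O = 0.7320 − (0.24866 + 0.041730) = 0.44161 g → mol O = 0.44161 ÷ 15.999 = 0.027602 mol
Divide by the smallest (0.020703 mol): C 1.000, H 2.000, O 1.333
Multiplying each by 3 gives whole numbers: C 3.00, H 6.00, O 4.00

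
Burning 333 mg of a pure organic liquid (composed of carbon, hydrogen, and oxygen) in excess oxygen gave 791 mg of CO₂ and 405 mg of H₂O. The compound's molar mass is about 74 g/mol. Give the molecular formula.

C4H10O

mol C = 0.791 g CO₂ ÷ 44.009 g/mol = 0.01797 mol
mol H = 2 × 0.405 g H₂O ÷ 18.015 g/mol = 0.04496 mol
mass O = 0.333 − (0.2159 + 0.04532) = 0.07180 g → mol O = 0.07180 ÷ 15.999 = 0.004488 mol
Divide by the smallest (0.004488 mol): C 4.005, H 10.019, O 1.000
Empirical formula: C4H10O
Empirical-formula mass = 74.12 g/mol; 74 ÷ 74.12 ≈ 1, so the molecular formula is C4H10O.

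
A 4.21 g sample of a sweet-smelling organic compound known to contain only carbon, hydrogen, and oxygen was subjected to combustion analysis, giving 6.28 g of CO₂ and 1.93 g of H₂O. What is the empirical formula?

mol C = 6.28 g CO₂ ÷ 44.009 g/mol = 0.1427 mol
mol H = 2 × 1.93 g H₂O ÷ 18.015 g/mol = 0.2143 mol
mass O = 4.21 − (1.714 + 0.2160) = 2.280 g → mol O = 2.280 ÷ 15.999 = 0.1425 mol
Divide by the smallest (0.1425 mol): C 1.001, H 1.503, O 1.000
Multiplying each by 2 gives whole numbers: C 2.00, H 3.01, O 2.00

C2H3O2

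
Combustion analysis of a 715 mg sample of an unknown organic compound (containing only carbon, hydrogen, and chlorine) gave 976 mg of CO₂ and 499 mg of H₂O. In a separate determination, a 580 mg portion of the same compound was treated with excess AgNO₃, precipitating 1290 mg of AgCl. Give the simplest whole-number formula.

C2H5Cl

mol C = 0.976 g CO₂ ÷ 44.009 g/mol = 0.02218 mol
mol H = 2 × 0.499 g H₂O ÷ 18.015 g/mol = 0.05540 mol
From the AgCl data: mol Cl per gram of compound = (1.29 ÷ 143.318) ÷ 0.580 = 0.01552 mol/g, so in the 0.715 g combustion sample mol Cl = 0.01110 mol
Divide by the smallest (0.01110 mol): C 1.999, H 4.993, Cl 1.000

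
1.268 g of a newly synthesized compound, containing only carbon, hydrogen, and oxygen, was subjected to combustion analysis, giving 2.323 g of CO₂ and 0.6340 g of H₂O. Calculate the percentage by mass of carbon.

50.00%

mol C = 2.323 g CO₂ ÷ 44.009 g/mol = 0.052785 mol
mol H = 2 × 0.6340 g H₂O ÷ 18.015 g/mol = 0.070386 mol
mass O = 1.268 − (0.63400 + 0.070949) = 0.56305 g → mol O = 0.56305 ÷ 15.999 = 0.035193 mol
mass % C = 0.63400 g ÷ 1.268 g × 100%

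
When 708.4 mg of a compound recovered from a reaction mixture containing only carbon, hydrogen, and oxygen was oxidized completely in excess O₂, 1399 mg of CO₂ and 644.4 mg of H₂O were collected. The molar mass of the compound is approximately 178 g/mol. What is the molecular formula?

C8H18O4

mol C = 1.399 g CO₂ ÷ 44.009 g/mol = 0.031789 mol
mol H = 2 × 0.6444 g H₂O ÷ 18.015 g/mol = 0.071540 mol
mass O = 0.7084 − (0.38182 + 0.072113) = 0.25447 g → mol O = 0.25447 ÷ 15.999 = 0.015905 mol
Divide by the smallest (0.015905 mol): C 1.999, H 4.498, O 1.000
Multiplying each by 2 gives whole numbers: C 4.00, H 9.00, O 2.00
Empirical formula: C4H9O2
Empirical-formula mass = 89.11 g/mol; 178 ÷ 89.11 ≈ 2, so the molecular formula is C8H18O4.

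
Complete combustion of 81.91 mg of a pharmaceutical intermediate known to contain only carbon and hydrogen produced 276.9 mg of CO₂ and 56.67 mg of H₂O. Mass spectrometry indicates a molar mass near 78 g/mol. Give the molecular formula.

mol C = 0.2769 g CO₂ ÷ 44.009 g/mol = 0.0062919 mol
mol H = 2 × 0.05667 g H₂O ÷ 18.015 g/mol = 0.0062914 mol
Divide by the smallest (0.0062914 mol): C 1.000, H 1.000
Empirical formula: CH
Empirical-formula mass = 13.02 g/mol; 78 ÷ 13.02 ≈ 6, so the molecular formula is C6H6.

C6H6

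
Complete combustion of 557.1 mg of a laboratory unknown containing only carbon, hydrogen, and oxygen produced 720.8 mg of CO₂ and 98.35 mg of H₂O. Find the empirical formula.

C3H2O4

mol C = 0.7208 g CO₂ ÷ 44.009 g/mol = 0.016378 mol
mol H = 2 × 0.09835 g H₂O ÷ 18.015 g/mol = 0.010919 mol
mass O = 0.5571 − (0.19672 + 0.011006) = 0.34937 g → mol O = 0.34937 ÷ 15.999 = 0.021837 mol
Divide by the smallest (0.010919 mol): C 1.500, H 1.000, O 2.000
Multiplying each by 2 gives whole numbers: C 3.00, H 2.00, O 4.00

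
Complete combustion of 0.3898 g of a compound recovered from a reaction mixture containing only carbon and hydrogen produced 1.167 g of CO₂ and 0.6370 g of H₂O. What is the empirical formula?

C3H8

mol C = 1.167 g CO₂ ÷ 44.009 g/mol = 0.026517 mol
mol H = 2 × 0.6370 g H₂O ÷ 18.015 g/mol = 0.070719 mol
Divide by the smallest (0.026517 mol): C 1.000, H 2.667
Multiplying each by 3 gives whole numbers: C 3.00, H 8.00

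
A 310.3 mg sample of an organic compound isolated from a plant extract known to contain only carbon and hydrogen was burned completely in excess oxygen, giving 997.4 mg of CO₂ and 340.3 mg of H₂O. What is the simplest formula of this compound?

C3H5

mol C = 0.9974 g CO₂ ÷ 44.009 g/mol = 0.022664 mol
mol H = 2 × 0.3403 g H₂O ÷ 18.015 g/mol = 0.037780 mol
Divide by the smallest (0.022664 mol): C 1.000, H 1.667
Multiplying each by 3 gives whole numbers: C 3.00, H 5.00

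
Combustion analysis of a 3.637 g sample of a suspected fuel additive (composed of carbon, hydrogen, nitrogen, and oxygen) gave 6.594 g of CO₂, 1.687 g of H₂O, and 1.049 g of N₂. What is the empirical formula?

C4H5N2O

mol C = 6.594 g CO₂ ÷ 44.009 g/mol = 0.14983 mol
mol H = 2 × 1.687 g H₂O ÷ 18.015 g/mol = 0.18729 mol
mol N = 2 × 1.049 g N₂ ÷ 28.014 g/mol = 0.074891 mol
mass O = 3.637 − (1.7996 + 0.18879 + 1.0490) = 0.59957 g → mol O = 0.59957 ÷ 15.999 = 0.037475 mol
Divide by the smallest (0.037475 mol): C 3.998, H 4.998, N 1.998, O 1.000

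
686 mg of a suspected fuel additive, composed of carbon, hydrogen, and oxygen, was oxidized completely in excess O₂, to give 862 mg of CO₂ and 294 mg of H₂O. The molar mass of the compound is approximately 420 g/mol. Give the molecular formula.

mol C = 0.862 g CO₂ ÷ 44.009 g/mol = 0.01959 mol
mol H = 2 × 0.294 g H₂O ÷ 18.015 g/mol = 0.03264 mol
mass O = 0.686 − (0.2353 + 0.03290) = 0.4178 g → mol O = 0.4178 ÷ 15.999 = 0.02612 mol
Divide by the smallest (0.01959 mol): C 1.000, H 1.666, O 1.333
Multiplying each by 3 gives whole numbers: C 3.00, H 5.00, O 4.00
Empirical formula: C3H5O4
Empirical-formula mass = 105.07 g/mol; 420 ÷ 105.07 ≈ 4, so the molecular formula is C12H20O16.

C12H20O16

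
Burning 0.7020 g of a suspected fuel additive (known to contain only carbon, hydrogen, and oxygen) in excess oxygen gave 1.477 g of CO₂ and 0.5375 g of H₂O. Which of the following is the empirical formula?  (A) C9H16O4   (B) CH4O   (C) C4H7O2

(A) C9H16O4

mol C = 1.477 g CO₂ ÷ 44.009 g/mol = 0.033561 mol
mol H = 2 × 0.5375 g H₂O ÷ 18.015 g/mol = 0.059672 mol
mass O = 0.7020 − (0.40310 + 0.060150) = 0.23875 g → mol O = 0.23875 ÷ 15.999 = 0.014923 mol
Divide by the smallest (0.014923 mol): C 2.249, H 3.999, O 1.000
Multiplying each by 4 gives whole numbers: C 9.00, H 16.00, O 4.00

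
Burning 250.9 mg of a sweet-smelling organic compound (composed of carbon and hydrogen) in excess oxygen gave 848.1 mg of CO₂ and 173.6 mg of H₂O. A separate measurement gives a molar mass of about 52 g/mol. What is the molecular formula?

C4H4

mol C = 0.8481 g CO₂ ÷ 44.009 g/mol = 0.019271 mol
mol H = 2 × 0.1736 g H₂O ÷ 18.015 g/mol = 0.019273 mol
Divide by the smallest (0.019271 mol): C 1.000, H 1.000
Empirical formula: CH
Empirical-formula mass = 13.02 g/mol; 52 ÷ 13.02 ≈ 4, so the molecular formula is C4H4.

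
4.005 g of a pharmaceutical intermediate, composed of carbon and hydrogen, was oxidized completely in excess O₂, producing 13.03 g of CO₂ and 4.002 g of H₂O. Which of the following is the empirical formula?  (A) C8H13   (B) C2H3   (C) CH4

(B) C2H3

mol C = 13.03 g CO₂ ÷ 44.009 g/mol = 0.29608 mol
mol H = 2 × 4.002 g H₂O ÷ 18.015 g/mol = 0.44430 mol
Divide by the smallest (0.29608 mol): C 1.000, H 1.501
Multiplying each by 2 gives whole numbers: C 2.00, H 3.00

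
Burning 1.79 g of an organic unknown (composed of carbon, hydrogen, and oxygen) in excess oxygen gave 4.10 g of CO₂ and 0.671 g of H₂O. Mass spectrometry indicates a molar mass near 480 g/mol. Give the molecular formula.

mol C = 4.10 g CO₂ ÷ 44.009 g/mol = 0.09316 mol
mol H = 2 × 0.671 g H₂O ÷ 18.015 g/mol = 0.07449 mol
mass O = 1.79 − (1.119 + 0.07509) = 0.5959 g → mol O = 0.5959 ÷ 15.999 = 0.03725 mol
Divide by the smallest (0.03725 mol): C 2.501, H 2.000, O 1.000
Multiplying each by 2 gives whole numbers: C 5.00, H 4.00, O 2.00
Empirical formula: C5H4O2
Empirical-formula mass = 96.08 g/mol; 480 ÷ 96.08 ≈ 5, so the molecular formula is C25H20O10.

C25H20O10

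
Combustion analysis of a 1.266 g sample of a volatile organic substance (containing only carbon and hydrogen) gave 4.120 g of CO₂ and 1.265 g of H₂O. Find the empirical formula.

C2H3

mol C = 4.120 g CO₂ ÷ 44.009 g/mol = 0.093617 mol
mol H = 2 × 1.265 g H₂O ÷ 18.015 g/mol = 0.14044 mol
Divide by the smallest (0.093617 mol): C 1.000, H 1.500
Multiplying each by 2 gives whole numbers: C 2.00, H 3.00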